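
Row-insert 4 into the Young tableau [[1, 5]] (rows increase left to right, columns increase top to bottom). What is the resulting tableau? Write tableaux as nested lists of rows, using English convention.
[[1, 4], [5]]

In row 1, 4 replaces 5 (the leftmost entry greater than 4); 5 is bumped to row 2. 5 starts a new row 2. The new tableau is [[1, 4], [5]].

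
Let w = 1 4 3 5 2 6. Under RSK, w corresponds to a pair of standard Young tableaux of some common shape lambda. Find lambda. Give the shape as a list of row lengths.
[4, 1, 1]

Row-insert each entry into an empty tableau.

After inserting 1: P = [[1]].
After inserting 4: P = [[1, 4]].
After inserting 3: P = [[1, 3], [4]].
After inserting 5: P = [[1, 3, 5], [4]].
After inserting 2: P = [[1, 2, 5], [3], [4]].
After inserting 6: P = [[1, 2, 5, 6], [3], [4]].

The final insertion tableau P = [[1, 2, 5, 6], [3], [4]] has shape [4, 1, 1].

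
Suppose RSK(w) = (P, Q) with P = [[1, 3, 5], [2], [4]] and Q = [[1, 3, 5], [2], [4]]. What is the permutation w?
Reverse the RSK construction: for i from n down to 1, find the cell of Q containing i, remove the entry at that cell from P, and reverse-bump it up through P; the value ejected from row 1 is w(i).

Step i=5: Q has 5 at row 1, column 3; remove that cell from P, ejecting 5. So w(5) = 5. P is now [[1, 3], [2], [4]].
Step i=4: Q has 4 at row 3, column 1; remove 4 from row 3 of P and reverse-bump: 4 enters row 2 and ejects 2; 2 enters row 1 and ejects 1. So w(4) = 1. P is now [[2, 3], [4]].
Step i=3: Q has 3 at row 1, column 2; remove that cell from P, ejecting 3. So w(3) = 3. P is now [[2], [4]].
Step i=2: Q has 2 at row 2, column 1; remove 4 from row 2 of P and reverse-bump: 4 enters row 1 and ejects 2. So w(2) = 2. P is now [[4]].
Step i=1: Q has 1 at row 1, column 1; remove that cell from P, ejecting 4. So w(1) = 4. P is now [].

So w = 4 2 3 1 5.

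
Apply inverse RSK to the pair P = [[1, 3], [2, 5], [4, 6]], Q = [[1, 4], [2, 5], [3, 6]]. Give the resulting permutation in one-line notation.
Reverse RSK: for i = n, n-1, ..., 1, locate i in Q, remove the corresponding corner cell from P, and reverse-bump its entry up through P; the value ejected from row 1 is w(i).

So w = 4 2 1 6 5 3.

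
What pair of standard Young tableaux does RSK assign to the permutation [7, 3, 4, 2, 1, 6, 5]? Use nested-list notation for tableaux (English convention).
Insert each entry of the permutation into P by Schensted row insertion, recording in Q the position of each new cell.

Insert 7: appended to row 1. P = [[7]], Q = [[1]].
Insert 3: 3 bumps 7 from row 1; 7 starts row 2. P = [[3], [7]], Q = [[1], [2]].
Insert 4: appended to row 1. P = [[3, 4], [7]], Q = [[1, 3], [2]].
Insert 2: 2 bumps 3 from row 1; 3 bumps 7 from row 2; 7 starts row 3. P = [[2, 4], [3], [7]], Q = [[1, 3], [2], [4]].
Insert 1: 1 bumps 2 from row 1; 2 bumps 3 from row 2; 3 bumps 7 from row 3; 7 starts row 4. P = [[1, 4], [2], [3], [7]], Q = [[1, 3], [2], [4], [5]].
Insert 6: appended to row 1. P = [[1, 4, 6], [2], [3], [7]], Q = [[1, 3, 6], [2], [4], [5]].
Insert 5: 5 bumps 6 from row 1; 6 appends to row 2. P = [[1, 4, 5], [2, 6], [3], [7]], Q = [[1, 3, 6], [2, 7], [4], [5]].

So P = [[1, 4, 5], [2, 6], [3], [7]], Q = [[1, 3, 6], [2, 7], [4], [5]].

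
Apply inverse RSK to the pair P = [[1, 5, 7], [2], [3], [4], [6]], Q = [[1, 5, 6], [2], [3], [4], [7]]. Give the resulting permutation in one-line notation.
6 4 3 2 5 7 1

Reverse the RSK construction: for i from n down to 1, find the cell of Q containing i, remove the entry at that cell from P, and reverse-bump it up through P; the value ejected from row 1 is w(i).

Step i=7: Q has 7 at row 5, column 1; remove 6 from row 5 of P and reverse-bump: 6 enters row 4 and ejects 4; 4 enters row 3 and ejects 3; 3 enters row 2 and ejects 2; 2 enters row 1 and ejects 1. So w(7) = 1. P is now [[2, 5, 7], [3], [4], [6]].
Step i=6: Q has 6 at row 1, column 3; remove that cell from P, ejecting 7. So w(6) = 7. P is now [[2, 5], [3], [4], [6]].
Step i=5: Q has 5 at row 1, column 2; remove that cell from P, ejecting 5. So w(5) = 5. P is now [[2], [3], [4], [6]].
Step i=4: Q has 4 at row 4, column 1; remove 6 from row 4 of P and reverse-bump: 6 enters row 3 and ejects 4; 4 enters row 2 and ejects 3; 3 enters row 1 and ejects 2. So w(4) = 2. P is now [[3], [4], [6]].
Step i=3: Q has 3 at row 3, column 1; remove 6 from row 3 of P and reverse-bump: 6 enters row 2 and ejects 4; 4 enters row 1 and ejects 3. So w(3) = 3. P is now [[4], [6]].
Step i=2: Q has 2 at row 2, column 1; remove 6 from row 2 of P and reverse-bump: 6 enters row 1 and ejects 4. So w(2) = 4. P is now [[6]].
Step i=1: Q has 1 at row 1, column 1; remove that cell from P, ejecting 6. So w(1) = 6. P is now [].

So w = 6 4 3 2 5 7 1.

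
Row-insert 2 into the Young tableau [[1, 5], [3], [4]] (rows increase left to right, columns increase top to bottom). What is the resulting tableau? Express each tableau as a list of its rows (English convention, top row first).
[[1, 2], [3, 5], [4]]

In row 1, 2 replaces 5 (the leftmost entry greater than 2); 5 is bumped to row 2. 5 is appended to row 2. The new tableau is [[1, 2], [3, 5], [4]].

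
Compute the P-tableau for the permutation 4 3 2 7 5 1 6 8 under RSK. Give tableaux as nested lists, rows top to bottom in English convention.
After inserting 4: P = [[4]].
After inserting 3: P = [[3], [4]].
After inserting 2: P = [[2], [3], [4]].
After inserting 7: P = [[2, 7], [3], [4]].
After inserting 5: P = [[2, 5], [3, 7], [4]].
After inserting 1: P = [[1, 5], [2, 7], [3], [4]].
After inserting 6: P = [[1, 5, 6], [2, 7], [3], [4]].
After inserting 8: P = [[1, 5, 6, 8], [2, 7], [3], [4]].

So P = [[1, 5, 6, 8], [2, 7], [3], [4]].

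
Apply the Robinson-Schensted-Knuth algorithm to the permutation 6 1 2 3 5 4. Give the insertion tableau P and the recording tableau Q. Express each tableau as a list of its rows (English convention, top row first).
P = [[1, 2, 3, 4], [5], [6]], Q = [[1, 3, 4, 5], [2], [6]]

Insert each entry of the permutation into P by Schensted row insertion, recording in Q the position of each new cell.

Insert 6: appended to row 1. P = [[6]].
Insert 1: 1 bumps 6 from row 1; 6 starts row 2. P = [[1], [6]].
Insert 2: appended to row 1. P = [[1, 2], [6]].
Insert 3: appended to row 1. P = [[1, 2, 3], [6]].
Insert 5: appended to row 1. P = [[1, 2, 3, 5], [6]].
Insert 4: 4 bumps 5 from row 1; 5 bumps 6 from row 2; 6 starts row 3. P = [[1, 2, 3, 4], [5], [6]].

So P = [[1, 2, 3, 4], [5], [6]], Q = [[1, 3, 4, 5], [2], [6]].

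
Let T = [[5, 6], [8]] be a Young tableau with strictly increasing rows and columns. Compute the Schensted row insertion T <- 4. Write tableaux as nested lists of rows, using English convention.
In row 1, 4 replaces 5 (the leftmost entry greater than 4); 5 is bumped to row 2. In row 2, 5 replaces 8 (the leftmost entry greater than 5); 8 is bumped to row 3. 8 starts a new row 3. The new tableau is [[4, 6], [5], [8]].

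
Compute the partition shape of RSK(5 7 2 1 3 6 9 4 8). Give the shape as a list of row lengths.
Row-insert each entry into an empty tableau.

After inserting 5: P = [[5]].
After inserting 7: P = [[5, 7]].
After inserting 2: P = [[2, 7], [5]].
After inserting 1: P = [[1, 7], [2], [5]].
After inserting 3: P = [[1, 3], [2, 7], [5]].
After inserting 6: P = [[1, 3, 6], [2, 7], [5]].
After inserting 9: P = [[1, 3, 6, 9], [2, 7], [5]].
After inserting 4: P = [[1, 3, 4, 9], [2, 6], [5, 7]].
After inserting 8: P = [[1, 3, 4, 8], [2, 6, 9], [5, 7]].

The final insertion tableau P = [[1, 3, 4, 8], [2, 6, 9], [5, 7]] has shape [4, 3, 2].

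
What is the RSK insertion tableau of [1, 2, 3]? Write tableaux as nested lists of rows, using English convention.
P = [[1, 2, 3]]

After inserting 1: P = [[1]].
After inserting 2: P = [[1, 2]].
After inserting 3: P = [[1, 2, 3]].

So P = [[1, 2, 3]].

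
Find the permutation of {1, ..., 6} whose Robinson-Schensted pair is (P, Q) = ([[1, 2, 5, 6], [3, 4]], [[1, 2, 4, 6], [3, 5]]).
3 4 1 5 2 6

Reverse the RSK construction: for i from n down to 1, find the cell of Q containing i, remove the entry at that cell from P, and reverse-bump it up through P; the value ejected from row 1 is w(i).

Step i=6: Q has 6 at row 1, column 4; remove that cell from P, ejecting 6. So w(6) = 6. P is now [[1, 2, 5], [3, 4]].
Step i=5: Q has 5 at row 2, column 2; remove 4 from row 2 of P and reverse-bump: 4 enters row 1 and ejects 2. So w(5) = 2. P is now [[1, 4, 5], [3]].
Step i=4: Q has 4 at row 1, column 3; remove that cell from P, ejecting 5. So w(4) = 5. P is now [[1, 4], [3]].
Step i=3: Q has 3 at row 2, column 1; remove 3 from row 2 of P and reverse-bump: 3 enters row 1 and ejects 1. So w(3) = 1. P is now [[3, 4]].
Step i=2: Q has 2 at row 1, column 2; remove that cell from P, ejecting 4. So w(2) = 4. P is now [[3]].
Step i=1: Q has 1 at row 1, column 1; remove that cell from P, ejecting 3. So w(1) = 3. P is now [].

So w = 3 4 1 5 2 6.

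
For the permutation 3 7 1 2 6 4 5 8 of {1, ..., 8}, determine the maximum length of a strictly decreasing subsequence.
3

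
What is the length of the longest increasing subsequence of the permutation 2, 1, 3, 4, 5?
4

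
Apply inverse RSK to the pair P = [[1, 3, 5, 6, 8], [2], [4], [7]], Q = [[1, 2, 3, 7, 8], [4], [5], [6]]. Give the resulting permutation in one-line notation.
2 4 7 5 3 1 6 8

Reverse the RSK construction: for i from n down to 1, find the cell of Q containing i, remove the entry at that cell from P, and reverse-bump it up through P; the value ejected from row 1 is w(i).

Step i=8: Q has 8 at row 1, column 5; remove that cell from P, ejecting 8. So w(8) = 8. P is now [[1, 3, 5, 6], [2], [4], [7]].
Step i=7: Q has 7 at row 1, column 4; remove that cell from P, ejecting 6. So w(7) = 6. P is now [[1, 3, 5], [2], [4], [7]].
Step i=6: Q has 6 at row 4, column 1; remove 7 from row 4 of P and reverse-bump: 7 enters row 3 and ejects 4; 4 enters row 2 and ejects 2; 2 enters row 1 and ejects 1. So w(6) = 1. P is now [[2, 3, 5], [4], [7]].
Step i=5: Q has 5 at row 3, column 1; remove 7 from row 3 of P and reverse-bump: 7 enters row 2 and ejects 4; 4 enters row 1 and ejects 3. So w(5) = 3. P is now [[2, 4, 5], [7]].
Step i=4: Q has 4 at row 2, column 1; remove 7 from row 2 of P and reverse-bump: 7 enters row 1 and ejects 5. So w(4) = 5. P is now [[2, 4, 7]].
Step i=3: Q has 3 at row 1, column 3; remove that cell from P, ejecting 7. So w(3) = 7. P is now [[2, 4]].
Step i=2: Q has 2 at row 1, column 2; remove that cell from P, ejecting 4. So w(2) = 4. P is now [[2]].
Step i=1: Q has 1 at row 1, column 1; remove that cell from P, ejecting 2. So w(1) = 2. P is now [].

So w = 2 4 7 5 3 1 6 8.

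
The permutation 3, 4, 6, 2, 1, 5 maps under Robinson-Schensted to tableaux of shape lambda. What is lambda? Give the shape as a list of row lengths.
RSK row insertion gives P = [[1, 4, 5], [2, 6], [3]], which has shape [3, 2, 1].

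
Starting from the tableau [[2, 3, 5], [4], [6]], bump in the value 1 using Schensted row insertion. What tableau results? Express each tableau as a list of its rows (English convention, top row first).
In row 1, 1 replaces 2 (the leftmost entry greater than 1); 2 is bumped to row 2. In row 2, 2 replaces 4 (the leftmost entry greater than 2); 4 is bumped to row 3. In row 3, 4 replaces 6 (the leftmost entry greater than 4); 6 is bumped to row 4. 6 starts a new row 4. The new tableau is [[1, 3, 5], [2], [4], [6]].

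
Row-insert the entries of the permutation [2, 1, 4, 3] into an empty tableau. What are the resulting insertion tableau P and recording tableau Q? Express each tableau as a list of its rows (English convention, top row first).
P = [[1, 3], [2, 4]], Q = [[1, 3], [2, 4]]

Insert each entry of the permutation into P by Schensted row insertion, recording in Q the position of each new cell.

Insert 2: appended to row 1. P = [[2]].
Insert 1: 1 bumps 2 from row 1; 2 starts row 2. P = [[1], [2]].
Insert 4: appended to row 1. P = [[1, 4], [2]].
Insert 3: 3 bumps 4 from row 1; 4 appends to row 2. P = [[1, 3], [2, 4]].

So P = [[1, 3], [2, 4]], Q = [[1, 3], [2, 4]].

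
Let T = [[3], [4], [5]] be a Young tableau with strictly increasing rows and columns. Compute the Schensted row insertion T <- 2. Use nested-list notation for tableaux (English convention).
[[2], [3], [4], [5]]

In row 1, 2 replaces 3 (the leftmost entry greater than 2); 3 is bumped to row 2. In row 2, 3 replaces 4 (the leftmost entry greater than 3); 4 is bumped to row 3. In row 3, 4 replaces 5 (the leftmost entry greater than 4); 5 is bumped to row 4. 5 starts a new row 4. The new tableau is [[2], [3], [4], [5]].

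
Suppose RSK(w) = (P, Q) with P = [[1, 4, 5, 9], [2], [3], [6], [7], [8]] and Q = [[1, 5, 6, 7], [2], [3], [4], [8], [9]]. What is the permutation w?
Reverse the RSK construction: for i from n down to 1, find the cell of Q containing i, remove the entry at that cell from P, and reverse-bump it up through P; the value ejected from row 1 is w(i).

Step i=9: Q has 9 at row 6, column 1; remove 8 from row 6 of P and reverse-bump: 8 enters row 5 and ejects 7; 7 enters row 4 and ejects 6; 6 enters row 3 and ejects 3; 3 enters row 2 and ejects 2; 2 enters row 1 and ejects 1. So w(9) = 1. P is now [[2, 4, 5, 9], [3], [6], [7], [8]].
Step i=8: Q has 8 at row 5, column 1; remove 8 from row 5 of P and reverse-bump: 8 enters row 4 and ejects 7; 7 enters row 3 and ejects 6; 6 enters row 2 and ejects 3; 3 enters row 1 and ejects 2. So w(8) = 2. P is now [[3, 4, 5, 9], [6], [7], [8]].
Step i=7: Q has 7 at row 1, column 4; remove that cell from P, ejecting 9. So w(7) = 9. P is now [[3, 4, 5], [6], [7], [8]].
Step i=6: Q has 6 at row 1, column 3; remove that cell from P, ejecting 5. So w(6) = 5. P is now [[3, 4], [6], [7], [8]].
Step i=5: Q has 5 at row 1, column 2; remove that cell from P, ejecting 4. So w(5) = 4. P is now [[3], [6], [7], [8]].
Step i=4: Q has 4 at row 4, column 1; remove 8 from row 4 of P and reverse-bump: 8 enters row 3 and ejects 7; 7 enters row 2 and ejects 6; 6 enters row 1 and ejects 3. So w(4) = 3. P is now [[6], [7], [8]].
Step i=3: Q has 3 at row 3, column 1; remove 8 from row 3 of P and reverse-bump: 8 enters row 2 and ejects 7; 7 enters row 1 and ejects 6. So w(3) = 6. P is now [[7], [8]].
Step i=2: Q has 2 at row 2, column 1; remove 8 from row 2 of P and reverse-bump: 8 enters row 1 and ejects 7. So w(2) = 7. P is now [[8]].
Step i=1: Q has 1 at row 1, column 1; remove that cell from P, ejecting 8. So w(1) = 8. P is now [].

So w = 8 7 6 3 4 5 9 2 1.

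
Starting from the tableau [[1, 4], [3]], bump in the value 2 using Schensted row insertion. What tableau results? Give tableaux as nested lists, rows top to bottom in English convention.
[[1, 2], [3, 4]]

In row 1, 2 replaces 4 (the leftmost entry greater than 2); 4 is bumped to row 2. 4 is appended to row 2. The new tableau is [[1, 2], [3, 4]].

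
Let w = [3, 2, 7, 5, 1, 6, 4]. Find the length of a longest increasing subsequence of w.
3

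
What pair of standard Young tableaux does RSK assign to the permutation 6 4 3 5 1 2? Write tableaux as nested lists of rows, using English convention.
Insert each entry of the permutation into P by Schensted row insertion, recording in Q the position of each new cell.

Insert 6: appended to row 1. P = [[6]].
Insert 4: 4 bumps 6 from row 1; 6 starts row 2. P = [[4], [6]].
Insert 3: 3 bumps 4 from row 1; 4 bumps 6 from row 2; 6 starts row 3. P = [[3], [4], [6]].
Insert 5: appended to row 1. P = [[3, 5], [4], [6]].
Insert 1: 1 bumps 3 from row 1; 3 bumps 4 from row 2; 4 bumps 6 from row 3; 6 starts row 4. P = [[1, 5], [3], [4], [6]].
Insert 2: 2 bumps 5 from row 1; 5 appends to row 2. P = [[1, 2], [3, 5], [4], [6]].

So P = [[1, 2], [3, 5], [4], [6]], Q = [[1, 4], [2, 6], [3], [5]].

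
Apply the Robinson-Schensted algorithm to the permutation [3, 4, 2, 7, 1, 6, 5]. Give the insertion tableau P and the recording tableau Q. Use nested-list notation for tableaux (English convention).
P = [[1, 4, 5], [2, 6], [3, 7]], Q = [[1, 2, 4], [3, 6], [5, 7]]

Insert each entry of the permutation into P by Schensted row insertion, recording in Q the position of each new cell.

Insert 3: appended to row 1. P = [[3]].
Insert 4: appended to row 1. P = [[3, 4]].
Insert 2: 2 bumps 3 from row 1; 3 starts row 2. P = [[2, 4], [3]].
Insert 7: appended to row 1. P = [[2, 4, 7], [3]].
Insert 1: 1 bumps 2 from row 1; 2 bumps 3 from row 2; 3 starts row 3. P = [[1, 4, 7], [2], [3]].
Insert 6: 6 bumps 7 from row 1; 7 appends to row 2. P = [[1, 4, 6], [2, 7], [3]].
Insert 5: 5 bumps 6 from row 1; 6 bumps 7 from row 2; 7 appends to row 3. P = [[1, 4, 5], [2, 6], [3, 7]].

So P = [[1, 4, 5], [2, 6], [3, 7]], Q = [[1, 2, 4], [3, 6], [5, 7]].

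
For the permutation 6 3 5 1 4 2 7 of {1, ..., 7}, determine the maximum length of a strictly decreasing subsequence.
4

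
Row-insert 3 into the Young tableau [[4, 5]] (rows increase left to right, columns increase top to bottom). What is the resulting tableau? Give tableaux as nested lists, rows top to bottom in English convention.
[[3, 5], [4]]

In row 1, 3 replaces 4 (the leftmost entry greater than 3); 4 is bumped to row 2. 4 starts a new row 2. The new tableau is [[3, 5], [4]].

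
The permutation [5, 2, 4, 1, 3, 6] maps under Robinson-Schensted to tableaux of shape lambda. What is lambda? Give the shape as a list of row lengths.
[3, 2, 1]

RSK row insertion gives P = [[1, 3, 6], [2, 4], [5]], which has shape [3, 2, 1].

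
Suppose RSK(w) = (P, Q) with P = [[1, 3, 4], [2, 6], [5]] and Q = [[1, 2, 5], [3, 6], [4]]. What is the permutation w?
2 5 3 1 6 4

Reverse the RSK construction: for i from n down to 1, find the cell of Q containing i, remove the entry at that cell from P, and reverse-bump it up through P; the value ejected from row 1 is w(i).

Step i=6: Q has 6 at row 2, column 2; remove 6 from row 2 of P and reverse-bump: 6 enters row 1 and ejects 4. So w(6) = 4. P is now [[1, 3, 6], [2], [5]].
Step i=5: Q has 5 at row 1, column 3; remove that cell from P, ejecting 6. So w(5) = 6. P is now [[1, 3], [2], [5]].
Step i=4: Q has 4 at row 3, column 1; remove 5 from row 3 of P and reverse-bump: 5 enters row 2 and ejects 2; 2 enters row 1 and ejects 1. So w(4) = 1. P is now [[2, 3], [5]].
Step i=3: Q has 3 at row 2, column 1; remove 5 from row 2 of P and reverse-bump: 5 enters row 1 and ejects 3. So w(3) = 3. P is now [[2, 5]].
Step i=2: Q has 2 at row 1, column 2; remove that cell from P, ejecting 5. So w(2) = 5. P is now [[2]].
Step i=1: Q has 1 at row 1, column 1; remove that cell from P, ejecting 2. So w(1) = 2. P is now [].

So w = 2 5 3 1 6 4.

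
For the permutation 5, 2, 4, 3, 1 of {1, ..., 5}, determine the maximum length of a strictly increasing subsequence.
2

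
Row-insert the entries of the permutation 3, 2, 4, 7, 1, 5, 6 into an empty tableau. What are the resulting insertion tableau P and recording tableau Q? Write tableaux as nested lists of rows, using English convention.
Insert each entry of the permutation into P by Schensted row insertion, recording in Q the position of each new cell.

Insert 3: appended to row 1. P = [[3]].
Insert 2: 2 bumps 3 from row 1; 3 starts row 2. P = [[2], [3]].
Insert 4: appended to row 1. P = [[2, 4], [3]].
Insert 7: appended to row 1. P = [[2, 4, 7], [3]].
Insert 1: 1 bumps 2 from row 1; 2 bumps 3 from row 2; 3 starts row 3. P = [[1, 4, 7], [2], [3]].
Insert 5: 5 bumps 7 from row 1; 7 appends to row 2. P = [[1, 4, 5], [2, 7], [3]].
Insert 6: appended to row 1. P = [[1, 4, 5, 6], [2, 7], [3]].

So P = [[1, 4, 5, 6], [2, 7], [3]], Q = [[1, 3, 4, 7], [2, 6], [5]].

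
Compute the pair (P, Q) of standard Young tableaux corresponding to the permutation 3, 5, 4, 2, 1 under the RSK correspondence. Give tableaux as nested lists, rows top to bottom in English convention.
P = [[1, 4], [2], [3], [5]], Q = [[1, 2], [3], [4], [5]]

Insert each entry of the permutation into P by Schensted row insertion, recording in Q the position of each new cell.

After inserting 3: P = [[3]].
After inserting 5: P = [[3, 5]].
After inserting 4: P = [[3, 4], [5]].
After inserting 2: P = [[2, 4], [3], [5]].
After inserting 1: P = [[1, 4], [2], [3], [5]].

So P = [[1, 4], [2], [3], [5]], Q = [[1, 2], [3], [4], [5]].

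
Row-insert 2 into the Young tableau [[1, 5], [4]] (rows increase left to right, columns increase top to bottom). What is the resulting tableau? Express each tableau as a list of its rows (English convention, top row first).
In row 1, 2 replaces 5 (the leftmost entry greater than 2); 5 is bumped to row 2. 5 is appended to row 2. The new tableau is [[1, 2], [4, 5]].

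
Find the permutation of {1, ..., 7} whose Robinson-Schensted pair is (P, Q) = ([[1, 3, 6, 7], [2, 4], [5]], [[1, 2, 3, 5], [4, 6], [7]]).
2 5 6 1 7 4 3

Reverse RSK: for i = n, n-1, ..., 1, locate i in Q, remove the corresponding corner cell from P, and reverse-bump its entry up through P; the value ejected from row 1 is w(i).

So w = 2 5 6 1 7 4 3.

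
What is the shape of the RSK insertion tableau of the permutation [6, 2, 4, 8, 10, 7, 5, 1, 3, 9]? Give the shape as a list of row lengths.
Row-insert each entry into an empty tableau.

After inserting 6: P = [[6]].
After inserting 2: P = [[2], [6]].
After inserting 4: P = [[2, 4], [6]].
After inserting 8: P = [[2, 4, 8], [6]].
After inserting 10: P = [[2, 4, 8, 10], [6]].
After inserting 7: P = [[2, 4, 7, 10], [6, 8]].
After inserting 5: P = [[2, 4, 5, 10], [6, 7], [8]].
After inserting 1: P = [[1, 4, 5, 10], [2, 7], [6], [8]].
After inserting 3: P = [[1, 3, 5, 10], [2, 4], [6, 7], [8]].
After inserting 9: P = [[1, 3, 5, 9], [2, 4, 10], [6, 7], [8]].

The final insertion tableau P = [[1, 3, 5, 9], [2, 4, 10], [6, 7], [8]] has shape [4, 3, 2, 1].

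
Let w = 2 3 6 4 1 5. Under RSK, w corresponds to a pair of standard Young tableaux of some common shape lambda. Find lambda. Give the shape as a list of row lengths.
[4, 1, 1]

Row-insert each entry into an empty tableau.

After inserting 2: P = [[2]].
After inserting 3: P = [[2, 3]].
After inserting 6: P = [[2, 3, 6]].
After inserting 4: P = [[2, 3, 4], [6]].
After inserting 1: P = [[1, 3, 4], [2], [6]].
After inserting 5: P = [[1, 3, 4, 5], [2], [6]].

The final insertion tableau P = [[1, 3, 4, 5], [2], [6]] has shape [4, 1, 1].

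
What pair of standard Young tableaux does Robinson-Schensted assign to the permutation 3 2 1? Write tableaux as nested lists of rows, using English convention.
Insert each entry of the permutation into P by Schensted row insertion, recording in Q the position of each new cell.

Insert 3: appended to row 1. P = [[3]], Q = [[1]].
Insert 2: 2 bumps 3 from row 1; 3 starts row 2. P = [[2], [3]], Q = [[1], [2]].
Insert 1: 1 bumps 2 from row 1; 2 bumps 3 from row 2; 3 starts row 3. P = [[1], [2], [3]], Q = [[1], [2], [3]].

So P = [[1], [2], [3]], Q = [[1], [2], [3]].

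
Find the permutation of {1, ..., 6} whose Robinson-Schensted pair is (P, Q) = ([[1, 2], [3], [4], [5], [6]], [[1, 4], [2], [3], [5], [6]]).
Reverse the RSK construction: for i from n down to 1, find the cell of Q containing i, remove the entry at that cell from P, and reverse-bump it up through P; the value ejected from row 1 is w(i).

Step i=6: Q has 6 at row 5, column 1; remove 6 from row 5 of P and reverse-bump: 6 enters row 4 and ejects 5; 5 enters row 3 and ejects 4; 4 enters row 2 and ejects 3; 3 enters row 1 and ejects 2. So w(6) = 2. P is now [[1, 3], [4], [5], [6]].
Step i=5: Q has 5 at row 4, column 1; remove 6 from row 4 of P and reverse-bump: 6 enters row 3 and ejects 5; 5 enters row 2 and ejects 4; 4 enters row 1 and ejects 3. So w(5) = 3. P is now [[1, 4], [5], [6]].
Step i=4: Q has 4 at row 1, column 2; remove that cell from P, ejecting 4. So w(4) = 4. P is now [[1], [5], [6]].
Step i=3: Q has 3 at row 3, column 1; remove 6 from row 3 of P and reverse-bump: 6 enters row 2 and ejects 5; 5 enters row 1 and ejects 1. So w(3) = 1. P is now [[5], [6]].
Step i=2: Q has 2 at row 2, column 1; remove 6 from row 2 of P and reverse-bump: 6 enters row 1 and ejects 5. So w(2) = 5. P is now [[6]].
Step i=1: Q has 1 at row 1, column 1; remove that cell from P, ejecting 6. So w(1) = 6. P is now [].

So w = 6 5 1 4 3 2.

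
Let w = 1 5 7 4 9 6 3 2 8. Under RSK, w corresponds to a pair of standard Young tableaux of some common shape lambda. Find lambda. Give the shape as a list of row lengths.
[4, 3, 1, 1]

RSK row insertion gives P = [[1, 2, 6, 8], [3, 7, 9], [4], [5]], which has shape [4, 3, 1, 1].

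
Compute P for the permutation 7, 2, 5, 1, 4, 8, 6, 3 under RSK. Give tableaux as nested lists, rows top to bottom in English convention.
P = [[1, 3, 6], [2, 4, 8], [5], [7]]

Insert 7: appended to row 1. P = [[7]].
Insert 2: 2 bumps 7 from row 1; 7 starts row 2. P = [[2], [7]].
Insert 5: appended to row 1. P = [[2, 5], [7]].
Insert 1: 1 bumps 2 from row 1; 2 bumps 7 from row 2; 7 starts row 3. P = [[1, 5], [2], [7]].
Insert 4: 4 bumps 5 from row 1; 5 appends to row 2. P = [[1, 4], [2, 5], [7]].
Insert 8: appended to row 1. P = [[1, 4, 8], [2, 5], [7]].
Insert 6: 6 bumps 8 from row 1; 8 appends to row 2. P = [[1, 4, 6], [2, 5, 8], [7]].
Insert 3: 3 bumps 4 from row 1; 4 bumps 5 from row 2; 5 bumps 7 from row 3; 7 starts row 4. P = [[1, 3, 6], [2, 4, 8], [5], [7]].

So P = [[1, 3, 6], [2, 4, 8], [5], [7]].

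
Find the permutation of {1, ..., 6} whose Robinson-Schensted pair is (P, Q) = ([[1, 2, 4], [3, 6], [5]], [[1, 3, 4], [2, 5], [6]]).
Reverse the RSK construction: for i from n down to 1, find the cell of Q containing i, remove the entry at that cell from P, and reverse-bump it up through P; the value ejected from row 1 is w(i).

Step i=6: Q has 6 at row 3, column 1; remove 5 from row 3 of P and reverse-bump: 5 enters row 2 and ejects 3; 3 enters row 1 and ejects 2. So w(6) = 2. P is now [[1, 3, 4], [5, 6]].
Step i=5: Q has 5 at row 2, column 2; remove 6 from row 2 of P and reverse-bump: 6 enters row 1 and ejects 4. So w(5) = 4. P is now [[1, 3, 6], [5]].
Step i=4: Q has 4 at row 1, column 3; remove that cell from P, ejecting 6. So w(4) = 6. P is now [[1, 3], [5]].
Step i=3: Q has 3 at row 1, column 2; remove that cell from P, ejecting 3. So w(3) = 3. P is now [[1], [5]].
Step i=2: Q has 2 at row 2, column 1; remove 5 from row 2 of P and reverse-bump: 5 enters row 1 and ejects 1. So w(2) = 1. P is now [[5]].
Step i=1: Q has 1 at row 1, column 1; remove that cell from P, ejecting 5. So w(1) = 5. P is now [].

So w = 5 1 3 6 4 2.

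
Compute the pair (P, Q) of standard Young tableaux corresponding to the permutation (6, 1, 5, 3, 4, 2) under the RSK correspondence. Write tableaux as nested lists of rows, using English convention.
Insert each entry of the permutation into P by Schensted row insertion, recording in Q the position of each new cell.

Insert 6: appended to row 1. P = [[6]].
Insert 1: 1 bumps 6 from row 1; 6 starts row 2. P = [[1], [6]].
Insert 5: appended to row 1. P = [[1, 5], [6]].
Insert 3: 3 bumps 5 from row 1; 5 bumps 6 from row 2; 6 starts row 3. P = [[1, 3], [5], [6]].
Insert 4: appended to row 1. P = [[1, 3, 4], [5], [6]].
Insert 2: 2 bumps 3 from row 1; 3 bumps 5 from row 2; 5 bumps 6 from row 3; 6 starts row 4. P = [[1, 2, 4], [3], [5], [6]].

So P = [[1, 2, 4], [3], [5], [6]], Q = [[1, 3, 5], [2], [4], [6]].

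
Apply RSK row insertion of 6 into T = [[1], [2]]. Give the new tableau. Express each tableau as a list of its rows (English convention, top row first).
6 is larger than every entry of row 1, so it is appended to row 1. The new tableau is [[1, 6], [2]].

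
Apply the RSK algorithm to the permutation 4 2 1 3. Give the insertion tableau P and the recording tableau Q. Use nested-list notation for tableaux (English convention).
Insert each entry of the permutation into P by Schensted row insertion, recording in Q the position of each new cell.

Insert 4: appended to row 1. P = [[4]], Q = [[1]].
Insert 2: 2 bumps 4 from row 1; 4 starts row 2. P = [[2], [4]], Q = [[1], [2]].
Insert 1: 1 bumps 2 from row 1; 2 bumps 4 from row 2; 4 starts row 3. P = [[1], [2], [4]], Q = [[1], [2], [3]].
Insert 3: appended to row 1. P = [[1, 3], [2], [4]], Q = [[1, 4], [2], [3]].

So P = [[1, 3], [2], [4]], Q = [[1, 4], [2], [3]].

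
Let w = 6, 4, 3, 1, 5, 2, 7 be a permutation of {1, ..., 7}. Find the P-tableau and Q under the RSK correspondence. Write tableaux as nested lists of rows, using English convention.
Insert each entry of the permutation into P by Schensted row insertion, recording in Q the position of each new cell.

Insert 6: appended to row 1. P = [[6]].
Insert 4: 4 bumps 6 from row 1; 6 starts row 2. P = [[4], [6]].
Insert 3: 3 bumps 4 from row 1; 4 bumps 6 from row 2; 6 starts row 3. P = [[3], [4], [6]].
Insert 1: 1 bumps 3 from row 1; 3 bumps 4 from row 2; 4 bumps 6 from row 3; 6 starts row 4. P = [[1], [3], [4], [6]].
Insert 5: appended to row 1. P = [[1, 5], [3], [4], [6]].
Insert 2: 2 bumps 5 from row 1; 5 appends to row 2. P = [[1, 2], [3, 5], [4], [6]].
Insert 7: appended to row 1. P = [[1, 2, 7], [3, 5], [4], [6]].

So P = [[1, 2, 7], [3, 5], [4], [6]], Q = [[1, 5, 7], [2, 6], [3], [4]].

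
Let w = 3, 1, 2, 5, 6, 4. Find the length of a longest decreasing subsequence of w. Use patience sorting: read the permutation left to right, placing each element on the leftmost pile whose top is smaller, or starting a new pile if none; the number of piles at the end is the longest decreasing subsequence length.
2

3: new pile. tops = [3]
1: new pile. tops = [3, 1]
2: onto pile 2 (replacing 1). tops = [3, 2]
5: onto pile 1 (replacing 3). tops = [5, 2]
6: onto pile 1 (replacing 5). tops = [6, 2]
4: onto pile 2 (replacing 2). tops = [6, 4]

2 piles, so the longest decreasing subsequence has length 2.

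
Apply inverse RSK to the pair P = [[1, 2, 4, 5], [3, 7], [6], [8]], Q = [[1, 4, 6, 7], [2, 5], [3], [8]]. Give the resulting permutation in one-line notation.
8 6 1 7 3 4 5 2

Reverse the RSK construction: for i from n down to 1, find the cell of Q containing i, remove the entry at that cell from P, and reverse-bump it up through P; the value ejected from row 1 is w(i).

Step i=8: Q has 8 at row 4, column 1; remove 8 from row 4 of P and reverse-bump: 8 enters row 3 and ejects 6; 6 enters row 2 and ejects 3; 3 enters row 1 and ejects 2. So w(8) = 2. P is now [[1, 3, 4, 5], [6, 7], [8]].
Step i=7: Q has 7 at row 1, column 4; remove that cell from P, ejecting 5. So w(7) = 5. P is now [[1, 3, 4], [6, 7], [8]].
Step i=6: Q has 6 at row 1, column 3; remove that cell from P, ejecting 4. So w(6) = 4. P is now [[1, 3], [6, 7], [8]].
Step i=5: Q has 5 at row 2, column 2; remove 7 from row 2 of P and reverse-bump: 7 enters row 1 and ejects 3. So w(5) = 3. P is now [[1, 7], [6], [8]].
Step i=4: Q has 4 at row 1, column 2; remove that cell from P, ejecting 7. So w(4) = 7. P is now [[1], [6], [8]].
Step i=3: Q has 3 at row 3, column 1; remove 8 from row 3 of P and reverse-bump: 8 enters row 2 and ejects 6; 6 enters row 1 and ejects 1. So w(3) = 1. P is now [[6], [8]].
Step i=2: Q has 2 at row 2, column 1; remove 8 from row 2 of P and reverse-bump: 8 enters row 1 and ejects 6. So w(2) = 6. P is now [[8]].
Step i=1: Q has 1 at row 1, column 1; remove that cell from P, ejecting 8. So w(1) = 8. P is now [].

So w = 8 6 1 7 3 4 5 2.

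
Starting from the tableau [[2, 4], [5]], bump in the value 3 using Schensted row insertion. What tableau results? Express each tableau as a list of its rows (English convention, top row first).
[[2, 3], [4], [5]]

In row 1, 3 replaces 4 (the leftmost entry greater than 3); 4 is bumped to row 2. In row 2, 4 replaces 5 (the leftmost entry greater than 4); 5 is bumped to row 3. 5 starts a new row 3. The new tableau is [[2, 3], [4], [5]].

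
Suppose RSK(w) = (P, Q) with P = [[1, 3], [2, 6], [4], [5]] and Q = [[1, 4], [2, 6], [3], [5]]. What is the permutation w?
Reverse the RSK construction: for i from n down to 1, find the cell of Q containing i, remove the entry at that cell from P, and reverse-bump it up through P; the value ejected from row 1 is w(i).

Step i=6: Q has 6 at row 2, column 2; remove 6 from row 2 of P and reverse-bump: 6 enters row 1 and ejects 3. So w(6) = 3. P is now [[1, 6], [2], [4], [5]].
Step i=5: Q has 5 at row 4, column 1; remove 5 from row 4 of P and reverse-bump: 5 enters row 3 and ejects 4; 4 enters row 2 and ejects 2; 2 enters row 1 and ejects 1. So w(5) = 1. P is now [[2, 6], [4], [5]].
Step i=4: Q has 4 at row 1, column 2; remove that cell from P, ejecting 6. So w(4) = 6. P is now [[2], [4], [5]].
Step i=3: Q has 3 at row 3, column 1; remove 5 from row 3 of P and reverse-bump: 5 enters row 2 and ejects 4; 4 enters row 1 and ejects 2. So w(3) = 2. P is now [[4], [5]].
Step i=2: Q has 2 at row 2, column 1; remove 5 from row 2 of P and reverse-bump: 5 enters row 1 and ejects 4. So w(2) = 4. P is now [[5]].
Step i=1: Q has 1 at row 1, column 1; remove that cell from P, ejecting 5. So w(1) = 5. P is now [].

So w = 5 4 2 6 1 3.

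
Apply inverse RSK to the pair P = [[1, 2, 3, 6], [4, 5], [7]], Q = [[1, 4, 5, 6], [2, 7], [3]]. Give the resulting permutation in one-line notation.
7 4 1 2 5 6 3

Reverse the RSK construction: for i from n down to 1, find the cell of Q containing i, remove the entry at that cell from P, and reverse-bump it up through P; the value ejected from row 1 is w(i).

Step i=7: Q has 7 at row 2, column 2; remove 5 from row 2 of P and reverse-bump: 5 enters row 1 and ejects 3. So w(7) = 3. P is now [[1, 2, 5, 6], [4], [7]].
Step i=6: Q has 6 at row 1, column 4; remove that cell from P, ejecting 6. So w(6) = 6. P is now [[1, 2, 5], [4], [7]].
Step i=5: Q has 5 at row 1, column 3; remove that cell from P, ejecting 5. So w(5) = 5. P is now [[1, 2], [4], [7]].
Step i=4: Q has 4 at row 1, column 2; remove that cell from P, ejecting 2. So w(4) = 2. P is now [[1], [4], [7]].
Step i=3: Q has 3 at row 3, column 1; remove 7 from row 3 of P and reverse-bump: 7 enters row 2 and ejects 4; 4 enters row 1 and ejects 1. So w(3) = 1. P is now [[4], [7]].
Step i=2: Q has 2 at row 2, column 1; remove 7 from row 2 of P and reverse-bump: 7 enters row 1 and ejects 4. So w(2) = 4. P is now [[7]].
Step i=1: Q has 1 at row 1, column 1; remove that cell from P, ejecting 7. So w(1) = 7. P is now [].

So w = 7 4 1 2 5 6 3.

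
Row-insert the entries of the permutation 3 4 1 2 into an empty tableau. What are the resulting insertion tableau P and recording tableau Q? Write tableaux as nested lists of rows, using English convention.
P = [[1, 2], [3, 4]], Q = [[1, 2], [3, 4]]

Insert each entry of the permutation into P by Schensted row insertion, recording in Q the position of each new cell.

Insert 3: appended to row 1. P = [[3]].
Insert 4: appended to row 1. P = [[3, 4]].
Insert 1: 1 bumps 3 from row 1; 3 starts row 2. P = [[1, 4], [3]].
Insert 2: 2 bumps 4 from row 1; 4 appends to row 2. P = [[1, 2], [3, 4]].

So P = [[1, 2], [3, 4]], Q = [[1, 2], [3, 4]].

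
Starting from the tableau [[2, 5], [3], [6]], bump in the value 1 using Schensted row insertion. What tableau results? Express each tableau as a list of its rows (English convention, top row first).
In row 1, 1 replaces 2 (the leftmost entry greater than 1); 2 is bumped to row 2. In row 2, 2 replaces 3 (the leftmost entry greater than 2); 3 is bumped to row 3. In row 3, 3 replaces 6 (the leftmost entry greater than 3); 6 is bumped to row 4. 6 starts a new row 4. The new tableau is [[1, 5], [2], [3], [6]].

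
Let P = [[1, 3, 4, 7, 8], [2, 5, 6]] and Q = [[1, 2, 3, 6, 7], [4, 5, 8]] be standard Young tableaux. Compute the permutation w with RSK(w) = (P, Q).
2 5 6 1 3 7 8 4

Reverse RSK: for i = n, n-1, ..., 1, locate i in Q, remove the corresponding corner cell from P, and reverse-bump its entry up through P; the value ejected from row 1 is w(i).

So w = 2 5 6 1 3 7 8 4.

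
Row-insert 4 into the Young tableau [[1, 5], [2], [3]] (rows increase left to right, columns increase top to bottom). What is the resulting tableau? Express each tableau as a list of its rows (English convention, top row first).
In row 1, 4 replaces 5 (the leftmost entry greater than 4); 5 is bumped to row 2. 5 is appended to row 2. The new tableau is [[1, 4], [2, 5], [3]].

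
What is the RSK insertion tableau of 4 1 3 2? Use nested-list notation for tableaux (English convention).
Insert 4: appended to row 1. P = [[4]].
Insert 1: 1 bumps 4 from row 1; 4 starts row 2. P = [[1], [4]].
Insert 3: appended to row 1. P = [[1, 3], [4]].
Insert 2: 2 bumps 3 from row 1; 3 bumps 4 from row 2; 4 starts row 3. P = [[1, 2], [3], [4]].

So P = [[1, 2], [3], [4]].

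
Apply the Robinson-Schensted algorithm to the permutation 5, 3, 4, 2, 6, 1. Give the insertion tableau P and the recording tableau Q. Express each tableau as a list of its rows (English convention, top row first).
Insert each entry of the permutation into P by Schensted row insertion, recording in Q the position of each new cell.

Insert 5: appended to row 1. P = [[5]], Q = [[1]].
Insert 3: 3 bumps 5 from row 1; 5 starts row 2. P = [[3], [5]], Q = [[1], [2]].
Insert 4: appended to row 1. P = [[3, 4], [5]], Q = [[1, 3], [2]].
Insert 2: 2 bumps 3 from row 1; 3 bumps 5 from row 2; 5 starts row 3. P = [[2, 4], [3], [5]], Q = [[1, 3], [2], [4]].
Insert 6: appended to row 1. P = [[2, 4, 6], [3], [5]], Q = [[1, 3, 5], [2], [4]].
Insert 1: 1 bumps 2 from row 1; 2 bumps 3 from row 2; 3 bumps 5 from row 3; 5 starts row 4. P = [[1, 4, 6], [2], [3], [5]], Q = [[1, 3, 5], [2], [4], [6]].

So P = [[1, 4, 6], [2], [3], [5]], Q = [[1, 3, 5], [2], [4], [6]].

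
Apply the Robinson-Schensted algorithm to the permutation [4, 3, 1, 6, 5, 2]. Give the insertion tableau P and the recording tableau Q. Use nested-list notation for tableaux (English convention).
P = [[1, 2], [3, 5], [4, 6]], Q = [[1, 4], [2, 5], [3, 6]]

Insert each entry of the permutation into P by Schensted row insertion, recording in Q the position of each new cell.

Insert 4: appended to row 1. P = [[4]].
Insert 3: 3 bumps 4 from row 1; 4 starts row 2. P = [[3], [4]].
Insert 1: 1 bumps 3 from row 1; 3 bumps 4 from row 2; 4 starts row 3. P = [[1], [3], [4]].
Insert 6: appended to row 1. P = [[1, 6], [3], [4]].
Insert 5: 5 bumps 6 from row 1; 6 appends to row 2. P = [[1, 5], [3, 6], [4]].
Insert 2: 2 bumps 5 from row 1; 5 bumps 6 from row 2; 6 appends to row 3. P = [[1, 2], [3, 5], [4, 6]].

So P = [[1, 2], [3, 5], [4, 6]], Q = [[1, 4], [2, 5], [3, 6]].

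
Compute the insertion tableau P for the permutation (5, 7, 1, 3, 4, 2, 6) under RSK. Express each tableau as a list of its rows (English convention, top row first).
Insert 5: appended to row 1. P = [[5]].
Insert 7: appended to row 1. P = [[5, 7]].
Insert 1: 1 bumps 5 from row 1; 5 starts row 2. P = [[1, 7], [5]].
Insert 3: 3 bumps 7 from row 1; 7 appends to row 2. P = [[1, 3], [5, 7]].
Insert 4: appended to row 1. P = [[1, 3, 4], [5, 7]].
Insert 2: 2 bumps 3 from row 1; 3 bumps 5 from row 2; 5 starts row 3. P = [[1, 2, 4], [3, 7], [5]].
Insert 6: appended to row 1. P = [[1, 2, 4, 6], [3, 7], [5]].

So P = [[1, 2, 4, 6], [3, 7], [5]].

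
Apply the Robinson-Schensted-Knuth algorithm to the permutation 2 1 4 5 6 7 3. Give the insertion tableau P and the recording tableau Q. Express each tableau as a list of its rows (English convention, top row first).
P = [[1, 3, 5, 6, 7], [2, 4]], Q = [[1, 3, 4, 5, 6], [2, 7]]

Insert each entry of the permutation into P by Schensted row insertion, recording in Q the position of each new cell.

Insert 2: appended to row 1. P = [[2]].
Insert 1: 1 bumps 2 from row 1; 2 starts row 2. P = [[1], [2]].
Insert 4: appended to row 1. P = [[1, 4], [2]].
Insert 5: appended to row 1. P = [[1, 4, 5], [2]].
Insert 6: appended to row 1. P = [[1, 4, 5, 6], [2]].
Insert 7: appended to row 1. P = [[1, 4, 5, 6, 7], [2]].
Insert 3: 3 bumps 4 from row 1; 4 appends to row 2. P = [[1, 3, 5, 6, 7], [2, 4]].

So P = [[1, 3, 5, 6, 7], [2, 4]], Q = [[1, 3, 4, 5, 6], [2, 7]].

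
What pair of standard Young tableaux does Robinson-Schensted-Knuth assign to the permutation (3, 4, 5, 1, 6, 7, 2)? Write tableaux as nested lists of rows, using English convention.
P = [[1, 2, 5, 6, 7], [3, 4]], Q = [[1, 2, 3, 5, 6], [4, 7]]

Insert each entry of the permutation into P by Schensted row insertion, recording in Q the position of each new cell.

Insert 3: appended to row 1. P = [[3]].
Insert 4: appended to row 1. P = [[3, 4]].
Insert 5: appended to row 1. P = [[3, 4, 5]].
Insert 1: 1 bumps 3 from row 1; 3 starts row 2. P = [[1, 4, 5], [3]].
Insert 6: appended to row 1. P = [[1, 4, 5, 6], [3]].
Insert 7: appended to row 1. P = [[1, 4, 5, 6, 7], [3]].
Insert 2: 2 bumps 4 from row 1; 4 appends to row 2. P = [[1, 2, 5, 6, 7], [3, 4]].

So P = [[1, 2, 5, 6, 7], [3, 4]], Q = [[1, 2, 3, 5, 6], [4, 7]].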